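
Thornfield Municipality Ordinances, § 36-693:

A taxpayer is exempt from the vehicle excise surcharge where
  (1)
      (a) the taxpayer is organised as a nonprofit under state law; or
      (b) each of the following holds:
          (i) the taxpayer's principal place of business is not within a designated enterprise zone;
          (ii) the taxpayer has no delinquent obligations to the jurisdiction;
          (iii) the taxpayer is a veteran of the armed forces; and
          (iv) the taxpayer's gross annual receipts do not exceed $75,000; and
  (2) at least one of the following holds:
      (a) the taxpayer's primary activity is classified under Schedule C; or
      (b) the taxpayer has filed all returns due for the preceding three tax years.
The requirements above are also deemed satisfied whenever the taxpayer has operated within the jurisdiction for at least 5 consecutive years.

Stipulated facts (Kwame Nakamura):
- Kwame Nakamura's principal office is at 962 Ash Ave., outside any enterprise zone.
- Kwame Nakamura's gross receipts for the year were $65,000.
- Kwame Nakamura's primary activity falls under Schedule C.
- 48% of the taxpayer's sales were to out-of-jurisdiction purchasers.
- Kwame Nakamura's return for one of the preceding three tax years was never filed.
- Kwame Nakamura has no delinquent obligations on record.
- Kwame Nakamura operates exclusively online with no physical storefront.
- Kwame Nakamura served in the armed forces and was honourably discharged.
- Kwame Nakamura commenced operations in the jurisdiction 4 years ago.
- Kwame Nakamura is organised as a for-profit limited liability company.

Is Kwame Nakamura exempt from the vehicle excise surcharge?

(a) nonprofit — not met.
(i) not (in enterprise zone) — satisfied.
(ii) no delinquency — satisfied.
(iii) veteran — met.
(iv) receipts ≤ $75,000 — satisfied.
(b) = T AND T AND T AND T = true.
(1): F OR T → true.
(a) Schedule C activity — met.
(b) returns current — not met.
(2) = T OR F = true.
So Overall is satisfied (T AND T).
Exception (≥ 5 yrs in jurisdiction) — not satisfied.
Result: main true OR exception false → true.

Yes — exempt.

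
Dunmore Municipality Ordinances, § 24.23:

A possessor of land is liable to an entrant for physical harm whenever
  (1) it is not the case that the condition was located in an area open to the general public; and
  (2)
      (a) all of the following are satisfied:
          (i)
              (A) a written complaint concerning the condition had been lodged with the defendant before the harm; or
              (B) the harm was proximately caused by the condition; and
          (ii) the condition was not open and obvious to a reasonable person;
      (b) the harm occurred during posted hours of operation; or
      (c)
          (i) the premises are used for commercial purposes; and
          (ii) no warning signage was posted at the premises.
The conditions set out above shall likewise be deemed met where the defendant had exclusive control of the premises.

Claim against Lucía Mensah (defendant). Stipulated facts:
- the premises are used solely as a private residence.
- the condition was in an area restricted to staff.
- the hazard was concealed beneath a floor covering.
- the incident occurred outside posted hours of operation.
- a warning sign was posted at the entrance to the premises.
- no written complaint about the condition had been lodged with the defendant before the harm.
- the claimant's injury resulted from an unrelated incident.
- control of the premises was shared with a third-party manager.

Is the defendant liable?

No — not liable.

(1) not (public area) — satisfied.
(A) complaint lodged — not satisfied.
(B) proximate cause — not satisfied.
(i) = F OR F = false.
(ii) not open/obvious — holds.
(a): F AND T → false.
(b) during posted hours — not satisfied.
(i) commercial use — not satisfied.
(ii) no signage posted — not met.
(c) = F AND F = false.
(2): F OR F OR F → false.
Overall: T AND F → false.
Exception (exclusive control) — not satisfied.
Result: main false OR exception false → false.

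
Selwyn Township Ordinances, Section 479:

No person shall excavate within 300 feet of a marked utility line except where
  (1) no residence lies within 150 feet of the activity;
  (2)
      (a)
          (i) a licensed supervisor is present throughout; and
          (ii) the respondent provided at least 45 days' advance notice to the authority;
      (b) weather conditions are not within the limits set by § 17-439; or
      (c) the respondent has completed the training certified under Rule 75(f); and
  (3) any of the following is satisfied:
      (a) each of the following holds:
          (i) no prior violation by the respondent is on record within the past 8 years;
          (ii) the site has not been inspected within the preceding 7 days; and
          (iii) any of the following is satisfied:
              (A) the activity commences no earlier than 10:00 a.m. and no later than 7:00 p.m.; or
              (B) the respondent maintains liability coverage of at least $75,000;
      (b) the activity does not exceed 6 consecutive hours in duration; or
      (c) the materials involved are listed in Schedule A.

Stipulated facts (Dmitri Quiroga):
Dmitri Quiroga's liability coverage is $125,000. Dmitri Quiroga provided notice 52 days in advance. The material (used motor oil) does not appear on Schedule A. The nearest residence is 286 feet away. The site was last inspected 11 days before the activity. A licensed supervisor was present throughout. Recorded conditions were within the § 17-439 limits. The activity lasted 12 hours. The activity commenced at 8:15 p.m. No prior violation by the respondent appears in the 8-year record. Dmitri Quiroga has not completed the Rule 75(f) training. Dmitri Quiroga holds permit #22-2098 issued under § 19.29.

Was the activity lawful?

(1) no residence in 150 ft — met.
(i) supervisor present — satisfied.
(ii) ≥45 days' notice — met.
So (a) is satisfied (T AND T).
(b) not (weather ok) — not satisfied.
(c) training certified — fails.
(2) = T OR F OR F = true.
(i) no prior violation — holds.
(ii) not (site inspected) — satisfied.
(A) start within hours — not met.
(B) coverage ≥ $75,000 — holds.
(iii): F OR T → true.
(a) = T AND T AND T = true.
(b) ≤ 6 hrs duration — not met.
(c) Schedule A material — fails.
(3) = T OR F OR F = true.
Overall = T AND T AND T = true.

Yes — lawful.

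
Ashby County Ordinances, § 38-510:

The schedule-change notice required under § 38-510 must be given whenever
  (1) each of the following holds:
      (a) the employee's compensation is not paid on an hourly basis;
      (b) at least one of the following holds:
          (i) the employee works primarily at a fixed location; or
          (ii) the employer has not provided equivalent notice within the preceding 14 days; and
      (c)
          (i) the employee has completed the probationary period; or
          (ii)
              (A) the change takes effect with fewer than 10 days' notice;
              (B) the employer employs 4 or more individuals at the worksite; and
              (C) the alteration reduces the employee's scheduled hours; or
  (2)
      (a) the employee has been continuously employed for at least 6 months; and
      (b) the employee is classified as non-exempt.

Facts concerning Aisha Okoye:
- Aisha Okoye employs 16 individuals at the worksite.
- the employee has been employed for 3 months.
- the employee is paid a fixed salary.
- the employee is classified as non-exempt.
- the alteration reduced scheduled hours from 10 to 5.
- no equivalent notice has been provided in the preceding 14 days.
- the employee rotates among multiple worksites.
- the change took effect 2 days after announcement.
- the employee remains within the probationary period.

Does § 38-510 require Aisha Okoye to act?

(a) not (hourly-paid) — holds.
(i) fixed location — not met.
(ii) no recent notice — satisfied.
(b): F OR T → true.
(i) past probation — not met.
(A) < 10 days' notice — satisfied.
(B) ≥ 4 at site — holds.
(C) hours reduced — satisfied.
(ii) = T AND T AND T = true.
(c): F OR T → true.
(1): T AND T AND T → true.
(a) tenure ≥ 6 mo. — not met.
(b) non-exempt — met.
(2) = F AND T = false.
Overall = T OR F = true.

Yes — required.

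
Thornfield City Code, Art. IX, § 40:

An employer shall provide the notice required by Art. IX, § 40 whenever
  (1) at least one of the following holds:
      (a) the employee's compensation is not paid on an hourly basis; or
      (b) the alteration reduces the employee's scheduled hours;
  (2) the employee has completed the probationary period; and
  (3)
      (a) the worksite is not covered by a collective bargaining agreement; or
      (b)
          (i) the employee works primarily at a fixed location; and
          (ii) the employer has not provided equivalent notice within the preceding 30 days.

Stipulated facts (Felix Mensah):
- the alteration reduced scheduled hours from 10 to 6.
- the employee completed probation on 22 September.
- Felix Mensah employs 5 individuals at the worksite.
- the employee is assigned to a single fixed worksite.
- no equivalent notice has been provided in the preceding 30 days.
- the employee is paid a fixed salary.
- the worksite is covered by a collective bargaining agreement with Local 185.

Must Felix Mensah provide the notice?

(a) not (hourly-paid) — met.
(b) hours reduced — satisfied.
So (1) is satisfied (T OR T).
(2) past probation — met.
(a) no CBA — fails.
(i) fixed location — holds.
(ii) no recent notice — satisfied.
(b) = T AND T = true.
(3) = F OR T = true.
Overall: T AND T AND T → true.

Yes — required.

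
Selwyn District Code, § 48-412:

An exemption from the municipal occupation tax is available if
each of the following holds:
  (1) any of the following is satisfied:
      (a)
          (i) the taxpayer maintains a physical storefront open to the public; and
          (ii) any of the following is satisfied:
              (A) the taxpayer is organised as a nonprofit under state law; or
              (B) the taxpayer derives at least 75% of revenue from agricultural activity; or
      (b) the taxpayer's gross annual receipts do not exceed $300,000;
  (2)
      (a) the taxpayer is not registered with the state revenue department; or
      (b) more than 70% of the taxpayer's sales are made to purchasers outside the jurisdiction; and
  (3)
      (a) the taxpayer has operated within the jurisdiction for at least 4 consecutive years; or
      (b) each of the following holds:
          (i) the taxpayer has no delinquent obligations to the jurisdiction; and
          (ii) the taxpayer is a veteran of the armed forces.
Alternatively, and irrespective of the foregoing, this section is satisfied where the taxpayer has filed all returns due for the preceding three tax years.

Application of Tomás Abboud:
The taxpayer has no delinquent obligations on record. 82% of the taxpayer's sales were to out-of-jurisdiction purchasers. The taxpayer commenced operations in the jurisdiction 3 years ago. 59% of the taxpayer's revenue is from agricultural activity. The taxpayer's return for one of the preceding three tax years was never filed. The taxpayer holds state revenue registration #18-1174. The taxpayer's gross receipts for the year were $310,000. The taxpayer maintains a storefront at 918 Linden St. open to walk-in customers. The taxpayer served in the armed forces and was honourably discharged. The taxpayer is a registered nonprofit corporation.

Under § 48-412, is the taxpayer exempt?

Yes — exempt.

(i) has storefront — holds.
(A) nonprofit — met.
(B) ≥75% agricultural — not met.
So (ii) is satisfied (T OR F).
(a): T AND T → true.
(b) receipts ≤ $300,000 — not met.
(1) = T OR F = true.
(a) not (state-registered) — not satisfied.
(b) >70% out-of-jur. sales — met.
(2): F OR T → true.
(a) ≥ 4 yrs in jurisdiction — not met.
(i) no delinquency — holds.
(ii) veteran — holds.
(b) = T AND T = true.
So (3) is satisfied (F OR T).
Overall = T AND T AND T = true.
Exception (returns current) — not satisfied.
Result: main true OR exception false → true.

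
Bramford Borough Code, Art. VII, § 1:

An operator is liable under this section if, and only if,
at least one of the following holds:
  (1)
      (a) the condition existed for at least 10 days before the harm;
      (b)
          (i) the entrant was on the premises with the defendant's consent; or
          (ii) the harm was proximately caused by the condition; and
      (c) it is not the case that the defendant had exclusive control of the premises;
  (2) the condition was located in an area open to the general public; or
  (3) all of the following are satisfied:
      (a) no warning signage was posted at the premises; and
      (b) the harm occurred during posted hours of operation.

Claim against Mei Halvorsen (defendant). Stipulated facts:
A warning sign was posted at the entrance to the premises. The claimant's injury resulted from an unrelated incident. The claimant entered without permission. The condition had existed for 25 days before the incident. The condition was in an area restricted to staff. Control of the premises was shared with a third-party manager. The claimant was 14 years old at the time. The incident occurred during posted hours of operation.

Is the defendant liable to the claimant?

No — not liable.

(a) condition ≥10 days old — met.
(i) consent to enter — not satisfied.
(ii) proximate cause — fails.
(b): F OR F → false.
(c) not (exclusive control) — satisfied.
(1) = T AND F AND T = false.
(2) public area — not satisfied.
(a) no signage posted — not met.
(b) during posted hours — satisfied.
(3): F AND T → false.
Overall = F OR F OR F = false.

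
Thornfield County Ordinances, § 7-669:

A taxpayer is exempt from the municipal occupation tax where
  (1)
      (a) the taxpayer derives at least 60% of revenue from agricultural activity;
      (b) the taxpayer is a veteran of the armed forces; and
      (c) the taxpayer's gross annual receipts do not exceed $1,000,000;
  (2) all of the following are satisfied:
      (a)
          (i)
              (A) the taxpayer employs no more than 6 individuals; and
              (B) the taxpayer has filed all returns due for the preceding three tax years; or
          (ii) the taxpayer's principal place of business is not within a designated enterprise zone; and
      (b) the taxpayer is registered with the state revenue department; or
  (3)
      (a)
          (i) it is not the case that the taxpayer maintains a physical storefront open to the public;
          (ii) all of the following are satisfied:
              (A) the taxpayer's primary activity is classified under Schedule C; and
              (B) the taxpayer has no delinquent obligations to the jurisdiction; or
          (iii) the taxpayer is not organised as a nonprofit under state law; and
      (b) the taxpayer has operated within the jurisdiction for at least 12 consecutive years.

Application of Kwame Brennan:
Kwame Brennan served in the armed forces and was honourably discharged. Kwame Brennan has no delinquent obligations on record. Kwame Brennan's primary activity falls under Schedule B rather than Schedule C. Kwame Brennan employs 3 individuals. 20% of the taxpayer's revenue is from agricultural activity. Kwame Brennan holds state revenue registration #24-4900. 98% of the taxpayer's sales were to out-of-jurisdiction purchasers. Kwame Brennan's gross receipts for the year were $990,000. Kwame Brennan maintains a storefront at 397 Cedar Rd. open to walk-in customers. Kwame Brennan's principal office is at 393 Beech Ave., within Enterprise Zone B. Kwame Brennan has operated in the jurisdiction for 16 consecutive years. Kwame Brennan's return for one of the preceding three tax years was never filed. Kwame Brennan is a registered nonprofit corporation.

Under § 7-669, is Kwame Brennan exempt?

No — not exempt.

(a) ≥60% agricultural — not met.
(b) veteran — satisfied.
(c) receipts ≤ $1,000,000 — holds.
(1) = F AND T AND T = false.
(A) ≤ 6 employees — met.
(B) returns current — not met.
So (i) is not satisfied (T AND F).
(ii) not (in enterprise zone) — not satisfied.
So (a) is not satisfied (F OR F).
(b) state-registered — holds.
(2): F AND T → false.
(i) not (has storefront) — not satisfied.
(A) Schedule C activity — not satisfied.
(B) no delinquency — satisfied.
So (ii) is not satisfied (F AND T).
(iii) not (nonprofit) — fails.
(a) = F OR F OR F = false.
(b) ≥ 12 yrs in jurisdiction — holds.
(3): F AND T → false.
So Overall is not satisfied (F OR F OR F).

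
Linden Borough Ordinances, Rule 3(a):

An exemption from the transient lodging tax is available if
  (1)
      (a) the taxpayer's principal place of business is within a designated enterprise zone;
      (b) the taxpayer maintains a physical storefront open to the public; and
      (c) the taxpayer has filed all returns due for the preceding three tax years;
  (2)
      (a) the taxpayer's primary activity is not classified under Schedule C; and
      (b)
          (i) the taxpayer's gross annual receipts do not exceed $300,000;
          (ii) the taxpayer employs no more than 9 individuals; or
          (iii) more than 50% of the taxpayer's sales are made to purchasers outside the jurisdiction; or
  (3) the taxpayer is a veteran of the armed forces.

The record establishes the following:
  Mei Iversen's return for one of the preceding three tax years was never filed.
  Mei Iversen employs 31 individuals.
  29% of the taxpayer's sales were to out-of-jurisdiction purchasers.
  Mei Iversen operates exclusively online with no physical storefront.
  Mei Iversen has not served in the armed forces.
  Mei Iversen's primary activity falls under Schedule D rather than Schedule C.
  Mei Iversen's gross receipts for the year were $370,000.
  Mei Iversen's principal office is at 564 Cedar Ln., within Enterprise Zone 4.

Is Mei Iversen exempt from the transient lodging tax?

No — not exempt.

(a) in enterprise zone — met.
(b) has storefront — not met.
(c) returns current — not satisfied.
(1) = T AND F AND F = false.
(a) not (Schedule C activity) — satisfied.
(i) receipts ≤ $300,000 — fails.
(ii) ≤ 9 employees — fails.
(iii) >50% out-of-jur. sales — fails.
(b): F OR F OR F → false.
So (2) is not satisfied (T AND F).
(3) veteran — not met.
Overall: F OR F OR F → false.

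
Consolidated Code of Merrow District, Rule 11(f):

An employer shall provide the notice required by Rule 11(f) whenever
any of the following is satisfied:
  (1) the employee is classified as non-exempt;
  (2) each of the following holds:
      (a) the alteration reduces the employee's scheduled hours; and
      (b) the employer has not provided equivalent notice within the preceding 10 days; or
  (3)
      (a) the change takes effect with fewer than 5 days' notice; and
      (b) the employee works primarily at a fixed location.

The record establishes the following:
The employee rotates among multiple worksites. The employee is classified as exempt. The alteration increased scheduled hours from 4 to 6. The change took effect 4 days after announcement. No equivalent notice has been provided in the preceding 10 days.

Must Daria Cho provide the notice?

No — not required.

(1) non-exempt — fails.
(a) hours reduced — not satisfied.
(b) no recent notice — holds.
(2): F AND T → false.
(a) < 5 days' notice — satisfied.
(b) fixed location — not met.
(3) = T AND F = false.
Overall = F OR F OR F = false.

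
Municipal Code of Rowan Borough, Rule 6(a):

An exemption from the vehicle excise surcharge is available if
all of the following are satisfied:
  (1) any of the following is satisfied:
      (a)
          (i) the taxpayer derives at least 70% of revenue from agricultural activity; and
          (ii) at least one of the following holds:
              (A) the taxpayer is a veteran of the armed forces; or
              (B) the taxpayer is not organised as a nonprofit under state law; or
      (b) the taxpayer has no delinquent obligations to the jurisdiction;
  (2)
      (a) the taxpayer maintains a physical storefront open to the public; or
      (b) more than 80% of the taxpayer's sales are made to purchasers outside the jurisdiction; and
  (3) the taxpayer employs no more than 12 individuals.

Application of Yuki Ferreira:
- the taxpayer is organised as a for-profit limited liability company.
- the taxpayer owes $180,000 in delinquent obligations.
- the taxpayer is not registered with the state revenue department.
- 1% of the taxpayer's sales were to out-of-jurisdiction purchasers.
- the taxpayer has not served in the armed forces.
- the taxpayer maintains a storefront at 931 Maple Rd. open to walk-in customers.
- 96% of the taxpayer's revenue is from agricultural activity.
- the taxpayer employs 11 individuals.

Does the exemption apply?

(i) ≥70% agricultural — holds.
(A) veteran — not satisfied.
(B) not (nonprofit) — holds.
(ii) = F OR T = true.
(a) = T AND T = true.
(b) no delinquency — not satisfied.
So (1) is satisfied (T OR F).
(a) has storefront — holds.
(b) >80% out-of-jur. sales — fails.
(2) = T OR F = true.
(3) ≤ 12 employees — satisfied.
So Overall is satisfied (T AND T AND T).

Yes — exempt.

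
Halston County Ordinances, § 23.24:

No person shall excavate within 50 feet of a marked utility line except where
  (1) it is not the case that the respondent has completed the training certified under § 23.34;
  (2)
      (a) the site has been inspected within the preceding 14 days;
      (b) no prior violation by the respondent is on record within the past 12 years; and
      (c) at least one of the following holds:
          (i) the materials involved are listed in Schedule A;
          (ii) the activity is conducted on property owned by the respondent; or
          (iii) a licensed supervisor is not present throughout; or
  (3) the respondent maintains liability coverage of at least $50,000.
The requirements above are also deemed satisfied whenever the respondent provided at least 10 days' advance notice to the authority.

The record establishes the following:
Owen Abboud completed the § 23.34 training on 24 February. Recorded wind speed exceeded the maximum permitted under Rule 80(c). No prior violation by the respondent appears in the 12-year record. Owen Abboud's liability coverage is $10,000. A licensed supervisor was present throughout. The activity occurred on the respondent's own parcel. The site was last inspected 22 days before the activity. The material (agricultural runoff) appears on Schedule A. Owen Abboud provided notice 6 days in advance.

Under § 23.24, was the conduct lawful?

(1) not (training certified) — not satisfied.
(a) site inspected — not met.
(b) no prior violation — holds.
(i) Schedule A material — met.
(ii) own property — satisfied.
(iii) not (supervisor present) — not met.
(c) = T OR T OR F = true.
So (2) is not satisfied (F AND T AND T).
(3) coverage ≥ $50,000 — fails.
So Overall is not satisfied (F OR F OR F).
Exception (≥10 days' notice) — not satisfied.
Result: main false OR exception false → false.

No — unlawful.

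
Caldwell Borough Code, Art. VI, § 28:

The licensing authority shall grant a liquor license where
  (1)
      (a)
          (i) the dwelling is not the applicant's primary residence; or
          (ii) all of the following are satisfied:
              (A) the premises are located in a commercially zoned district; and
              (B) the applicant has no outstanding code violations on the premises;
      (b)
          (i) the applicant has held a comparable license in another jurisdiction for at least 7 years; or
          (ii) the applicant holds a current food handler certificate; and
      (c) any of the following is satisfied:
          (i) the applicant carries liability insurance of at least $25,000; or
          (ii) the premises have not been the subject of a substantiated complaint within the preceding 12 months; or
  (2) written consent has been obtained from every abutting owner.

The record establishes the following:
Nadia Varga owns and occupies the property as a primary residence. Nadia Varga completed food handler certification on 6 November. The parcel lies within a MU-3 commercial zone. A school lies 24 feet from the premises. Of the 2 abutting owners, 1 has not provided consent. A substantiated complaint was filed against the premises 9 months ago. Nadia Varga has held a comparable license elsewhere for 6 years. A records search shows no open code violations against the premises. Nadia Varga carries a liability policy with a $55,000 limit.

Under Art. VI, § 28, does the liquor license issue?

Yes — granted.

(i) not (primary residence) — fails.
(A) commercially zoned — satisfied.
(B) no code violations — satisfied.
(ii) = T AND T = true.
(a) = F OR T = true.
(i) prior license ≥ 7 yr — not met.
(ii) food handler cert. — satisfied.
So (b) is satisfied (F OR T).
(i) insurance ≥ $25,000 — met.
(ii) no complaint in 12 mo. — not satisfied.
(c) = T OR F = true.
(1) = T AND T AND T = true.
(2) all abutters consent — not met.
Overall = T OR F = true.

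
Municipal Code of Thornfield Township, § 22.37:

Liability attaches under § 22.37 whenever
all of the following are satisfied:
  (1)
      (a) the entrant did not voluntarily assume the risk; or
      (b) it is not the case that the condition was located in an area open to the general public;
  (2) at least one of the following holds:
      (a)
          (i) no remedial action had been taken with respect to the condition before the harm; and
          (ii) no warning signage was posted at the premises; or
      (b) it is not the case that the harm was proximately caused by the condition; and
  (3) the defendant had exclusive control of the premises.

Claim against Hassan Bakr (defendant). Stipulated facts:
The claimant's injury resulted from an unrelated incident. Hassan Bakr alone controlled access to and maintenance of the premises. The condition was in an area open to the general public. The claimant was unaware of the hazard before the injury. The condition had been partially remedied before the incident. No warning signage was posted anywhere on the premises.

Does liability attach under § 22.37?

Yes — liable.

(a) no assumed risk — holds.
(b) not (public area) — fails.
(1): T OR F → true.
(i) no remedial action — fails.
(ii) no signage posted — met.
(a) = F AND T = false.
(b) not (proximate cause) — satisfied.
So (2) is satisfied (F OR T).
(3) exclusive control — met.
So Overall is satisfied (T AND T AND T).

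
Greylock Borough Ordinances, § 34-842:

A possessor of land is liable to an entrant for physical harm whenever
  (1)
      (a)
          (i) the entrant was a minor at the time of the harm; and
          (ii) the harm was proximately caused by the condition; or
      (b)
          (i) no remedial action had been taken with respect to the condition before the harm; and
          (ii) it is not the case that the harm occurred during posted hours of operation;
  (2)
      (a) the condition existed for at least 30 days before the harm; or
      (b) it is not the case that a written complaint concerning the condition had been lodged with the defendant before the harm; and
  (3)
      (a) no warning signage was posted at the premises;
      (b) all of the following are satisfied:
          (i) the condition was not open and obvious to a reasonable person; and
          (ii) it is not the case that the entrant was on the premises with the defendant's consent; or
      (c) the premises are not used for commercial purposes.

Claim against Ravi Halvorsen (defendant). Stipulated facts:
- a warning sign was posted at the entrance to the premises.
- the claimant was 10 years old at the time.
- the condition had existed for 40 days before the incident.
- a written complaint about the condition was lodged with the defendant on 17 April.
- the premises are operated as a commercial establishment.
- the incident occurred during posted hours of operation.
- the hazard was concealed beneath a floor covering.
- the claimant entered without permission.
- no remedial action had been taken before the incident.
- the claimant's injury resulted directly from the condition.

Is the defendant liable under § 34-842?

Yes — liable.

(i) entrant a minor — satisfied.
(ii) proximate cause — holds.
(a) = T AND T = true.
(i) no remedial action — met.
(ii) not (during posted hours) — not met.
So (b) is not satisfied (T AND F).
(1) = T OR F = true.
(a) condition ≥30 days old — satisfied.
(b) not (complaint lodged) — not met.
So (2) is satisfied (T OR F).
(a) no signage posted — fails.
(i) not open/obvious — met.
(ii) not (consent to enter) — met.
(b) = T AND T = true.
(c) not (commercial use) — not met.
(3) = F OR T OR F = true.
Overall = T AND T AND T = true.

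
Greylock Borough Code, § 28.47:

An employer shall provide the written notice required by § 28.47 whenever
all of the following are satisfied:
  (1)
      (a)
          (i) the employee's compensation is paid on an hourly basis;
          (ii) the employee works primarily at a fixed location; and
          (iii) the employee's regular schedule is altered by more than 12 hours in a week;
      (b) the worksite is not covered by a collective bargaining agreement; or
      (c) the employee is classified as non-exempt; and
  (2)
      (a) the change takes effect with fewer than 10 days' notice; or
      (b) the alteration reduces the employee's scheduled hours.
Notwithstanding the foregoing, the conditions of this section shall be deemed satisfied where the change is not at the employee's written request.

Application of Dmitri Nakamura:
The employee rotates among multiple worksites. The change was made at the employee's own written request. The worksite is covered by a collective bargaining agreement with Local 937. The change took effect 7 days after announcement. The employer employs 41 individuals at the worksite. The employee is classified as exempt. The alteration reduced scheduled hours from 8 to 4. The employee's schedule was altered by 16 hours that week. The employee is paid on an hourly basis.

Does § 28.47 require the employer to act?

(i) hourly-paid — satisfied.
(ii) fixed location — fails.
(iii) schedule shift > 12h — satisfied.
(a) = T AND F AND T = false.
(b) no CBA — not satisfied.
(c) non-exempt — not satisfied.
(1) = F OR F OR F = false.
(a) < 10 days' notice — holds.
(b) hours reduced — met.
So (2) is satisfied (T OR T).
Overall: F AND T → false.
Exception (not employee-requested) — not satisfied.
Result: main false OR exception false → false.

No — not required.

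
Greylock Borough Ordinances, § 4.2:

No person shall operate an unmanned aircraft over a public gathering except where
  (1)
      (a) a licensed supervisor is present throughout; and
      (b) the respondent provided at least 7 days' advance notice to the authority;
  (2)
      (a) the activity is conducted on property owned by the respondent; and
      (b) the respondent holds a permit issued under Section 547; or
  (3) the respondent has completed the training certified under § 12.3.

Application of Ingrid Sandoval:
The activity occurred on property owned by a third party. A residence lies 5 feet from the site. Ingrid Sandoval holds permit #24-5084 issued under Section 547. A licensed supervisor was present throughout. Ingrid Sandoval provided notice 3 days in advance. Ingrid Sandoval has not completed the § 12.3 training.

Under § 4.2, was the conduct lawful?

(a) supervisor present — satisfied.
(b) ≥7 days' notice — fails.
(1): T AND F → false.
(a) own property — not satisfied.
(b) holds permit — met.
(2) = F AND T = false.
(3) training certified — not met.
So Overall is not satisfied (F OR F OR F).

No — unlawful.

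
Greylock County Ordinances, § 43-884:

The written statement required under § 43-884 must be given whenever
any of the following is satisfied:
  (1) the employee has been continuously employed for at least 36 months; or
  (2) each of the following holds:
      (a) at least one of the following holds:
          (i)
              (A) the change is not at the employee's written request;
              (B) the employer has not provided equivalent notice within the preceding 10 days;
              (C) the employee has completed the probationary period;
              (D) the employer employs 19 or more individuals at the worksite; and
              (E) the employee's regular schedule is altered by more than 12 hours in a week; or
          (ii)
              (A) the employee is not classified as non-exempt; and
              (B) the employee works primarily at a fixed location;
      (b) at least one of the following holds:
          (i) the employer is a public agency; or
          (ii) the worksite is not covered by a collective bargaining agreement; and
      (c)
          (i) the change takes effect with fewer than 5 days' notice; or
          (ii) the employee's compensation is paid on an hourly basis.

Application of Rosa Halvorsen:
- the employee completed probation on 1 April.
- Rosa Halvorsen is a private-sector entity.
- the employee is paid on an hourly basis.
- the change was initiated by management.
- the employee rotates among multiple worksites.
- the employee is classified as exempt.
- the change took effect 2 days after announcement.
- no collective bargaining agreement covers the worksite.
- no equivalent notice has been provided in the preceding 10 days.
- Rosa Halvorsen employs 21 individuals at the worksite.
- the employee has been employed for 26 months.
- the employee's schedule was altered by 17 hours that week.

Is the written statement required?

(1) tenure ≥ 36 mo. — fails.
(A) not employee-requested — met.
(B) no recent notice — met.
(C) past probation — met.
(D) ≥ 19 at site — holds.
(E) schedule shift > 12h — holds.
So (i) is satisfied (T AND T AND T AND T AND T).
(A) not (non-exempt) — holds.
(B) fixed location — fails.
So (ii) is not satisfied (T AND F).
(a): T OR F → true.
(i) public agency — not satisfied.
(ii) no CBA — met.
(b) = F OR T = true.
(i) < 5 days' notice — satisfied.
(ii) hourly-paid — met.
(c): T OR T → true.
(2): T AND T AND T → true.
So Overall is satisfied (F OR T).

Yes — required.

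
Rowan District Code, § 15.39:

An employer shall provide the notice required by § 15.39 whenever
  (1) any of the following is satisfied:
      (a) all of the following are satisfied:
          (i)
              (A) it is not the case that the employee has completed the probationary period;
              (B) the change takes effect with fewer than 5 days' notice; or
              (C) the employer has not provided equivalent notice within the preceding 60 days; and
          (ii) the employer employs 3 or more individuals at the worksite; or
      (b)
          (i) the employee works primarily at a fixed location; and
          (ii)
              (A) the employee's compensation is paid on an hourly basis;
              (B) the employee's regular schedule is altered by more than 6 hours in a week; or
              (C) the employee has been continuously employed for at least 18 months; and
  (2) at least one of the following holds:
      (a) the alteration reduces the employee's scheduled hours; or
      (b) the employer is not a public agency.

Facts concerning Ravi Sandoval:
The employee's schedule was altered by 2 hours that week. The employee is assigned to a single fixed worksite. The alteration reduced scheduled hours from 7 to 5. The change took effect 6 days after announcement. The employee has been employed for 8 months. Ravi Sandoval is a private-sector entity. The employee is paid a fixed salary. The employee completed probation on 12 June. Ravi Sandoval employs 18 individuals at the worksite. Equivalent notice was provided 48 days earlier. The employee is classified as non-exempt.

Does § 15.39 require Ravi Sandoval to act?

No — not required.

(A) not (past probation) — fails.
(B) < 5 days' notice — fails.
(C) no recent notice — not met.
So (i) is not satisfied (F OR F OR F).
(ii) ≥ 3 at site — met.
(a): F AND T → false.
(i) fixed location — satisfied.
(A) hourly-paid — not satisfied.
(B) schedule shift > 6h — not satisfied.
(C) tenure ≥ 18 mo. — fails.
So (ii) is not satisfied (F OR F OR F).
(b): T AND F → false.
(1): F OR F → false.
(a) hours reduced — holds.
(b) not (public agency) — holds.
So (2) is satisfied (T OR T).
Overall = F AND T = false.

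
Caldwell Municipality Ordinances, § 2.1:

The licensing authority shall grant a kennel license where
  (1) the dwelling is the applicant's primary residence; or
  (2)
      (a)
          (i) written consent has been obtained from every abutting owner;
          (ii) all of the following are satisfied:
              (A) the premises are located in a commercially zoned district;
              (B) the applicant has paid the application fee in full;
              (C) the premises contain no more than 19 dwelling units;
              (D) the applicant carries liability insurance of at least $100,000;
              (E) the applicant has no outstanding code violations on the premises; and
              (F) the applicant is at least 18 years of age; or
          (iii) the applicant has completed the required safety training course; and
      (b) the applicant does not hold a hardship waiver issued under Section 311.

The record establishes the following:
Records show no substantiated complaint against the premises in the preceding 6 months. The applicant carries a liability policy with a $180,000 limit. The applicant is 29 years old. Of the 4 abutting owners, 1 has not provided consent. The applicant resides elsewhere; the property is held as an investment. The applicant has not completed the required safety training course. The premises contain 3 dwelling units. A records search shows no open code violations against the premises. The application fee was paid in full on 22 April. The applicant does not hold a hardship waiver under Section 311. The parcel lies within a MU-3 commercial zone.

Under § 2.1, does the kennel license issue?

Yes — granted.

(1) primary residence — not met.
(i) all abutters consent — not satisfied.
(A) commercially zoned — met.
(B) fee paid — satisfied.
(C) ≤ 19 units — met.
(D) insurance ≥ $100,000 — holds.
(E) no code violations — met.
(F) age ≥ 18 — satisfied.
(ii) = T AND T AND T AND T AND T AND T = true.
(iii) safety training — not met.
(a) = F OR T OR F = true.
(b) not (hardship waiver) — satisfied.
(2): T AND T → true.
Overall = F OR T = true.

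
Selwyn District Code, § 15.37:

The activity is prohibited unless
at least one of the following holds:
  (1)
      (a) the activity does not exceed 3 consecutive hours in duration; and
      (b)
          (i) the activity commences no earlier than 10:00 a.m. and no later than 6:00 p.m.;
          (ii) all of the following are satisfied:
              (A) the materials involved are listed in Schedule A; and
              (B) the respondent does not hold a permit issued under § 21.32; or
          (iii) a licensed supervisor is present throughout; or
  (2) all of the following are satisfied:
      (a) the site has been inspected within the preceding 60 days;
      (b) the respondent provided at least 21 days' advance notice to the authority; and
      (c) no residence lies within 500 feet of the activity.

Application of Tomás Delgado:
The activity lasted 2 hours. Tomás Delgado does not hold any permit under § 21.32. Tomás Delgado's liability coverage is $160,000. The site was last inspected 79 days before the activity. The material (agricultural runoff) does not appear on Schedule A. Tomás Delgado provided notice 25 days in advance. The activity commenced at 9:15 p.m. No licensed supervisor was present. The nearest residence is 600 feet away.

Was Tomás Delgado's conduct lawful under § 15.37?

(a) ≤ 3 hrs duration — holds.
(i) start within hours — not satisfied.
(A) Schedule A material — not met.
(B) not (holds permit) — satisfied.
So (ii) is not satisfied (F AND T).
(iii) supervisor present — not met.
(b) = F OR F OR F = false.
So (1) is not satisfied (T AND F).
(a) site inspected — fails.
(b) ≥21 days' notice — satisfied.
(c) no residence in 500 ft — satisfied.
(2): F AND T AND T → false.
Overall = F OR F = false.

No — unlawful.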